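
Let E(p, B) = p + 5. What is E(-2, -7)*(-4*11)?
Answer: -132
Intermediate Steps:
E(p, B) = 5 + p
E(-2, -7)*(-4*11) = (5 - 2)*(-4*11) = 3*(-44) = -132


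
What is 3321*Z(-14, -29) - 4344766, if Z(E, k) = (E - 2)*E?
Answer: -3600862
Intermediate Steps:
Z(E, k) = E*(-2 + E) (Z(E, k) = (-2 + E)*E = E*(-2 + E))
3321*Z(-14, -29) - 4344766 = 3321*(-14*(-2 - 14)) - 4344766 = 3321*(-14*(-16)) - 4344766 = 3321*224 - 4344766 = 743904 - 4344766 = -3600862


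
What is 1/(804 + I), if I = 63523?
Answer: 1/64327 ≈ 1.5546e-5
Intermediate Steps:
1/(804 + I) = 1/(804 + 63523) = 1/64327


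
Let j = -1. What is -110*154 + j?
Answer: -16941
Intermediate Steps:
-110*154 + j = -110*154 - 1 = -16940 - 1 = -16941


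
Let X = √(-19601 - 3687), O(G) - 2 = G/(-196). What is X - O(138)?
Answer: -127/98 + 2*I*√5822 ≈ -1.2959 + 152.6*I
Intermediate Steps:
O(G) = 2 - G/196 (O(G) = 2 + G/(-196) = 2 + G*(-1/196) = 2 - G/196)
X = 2*I*√5822 (X = √(-23288) = 2*I*√5822 ≈ 152.6*I)
X - O(138) = 2*I*√5822 - (2 - 1/196*138) = 2*I*√5822 - (2 - 69/98) = 2*I*√5822 - 1*127/98 = 2*I*√5822 - 127/98 = -127/98 + 2*I*√5822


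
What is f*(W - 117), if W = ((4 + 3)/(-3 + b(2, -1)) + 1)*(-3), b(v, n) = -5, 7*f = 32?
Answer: -3756/7 ≈ -536.57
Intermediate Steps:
f = 32/7 (f = (⅐)*32 = 32/7 ≈ 4.5714)
W = -3/8 (W = ((4 + 3)/(-3 - 5) + 1)*(-3) = (7/(-8) + 1)*(-3) = (7*(-⅛) + 1)*(-3) = (-7/8 + 1)*(-3) = (⅛)*(-3) = -3/8 ≈ -0.37500)
f*(W - 117) = 32*(-3/8 - 117)/7 = (32/7)*(-939/8) = -3756/7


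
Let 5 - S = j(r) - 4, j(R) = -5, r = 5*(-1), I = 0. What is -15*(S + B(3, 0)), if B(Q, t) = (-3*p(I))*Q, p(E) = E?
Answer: -210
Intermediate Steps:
B(Q, t) = 0 (B(Q, t) = (-3*0)*Q = 0*Q = 0)
r = -5
S = 14 (S = 5 - (-5 - 4) = 5 - 1*(-9) = 5 + 9 = 14)
-15*(S + B(3, 0)) = -15*(14 + 0) = -15*14 = -210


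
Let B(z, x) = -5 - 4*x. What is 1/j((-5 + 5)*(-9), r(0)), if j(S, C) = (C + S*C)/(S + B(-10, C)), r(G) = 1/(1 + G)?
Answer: -9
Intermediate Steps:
j(S, C) = (C + C*S)/(-5 + S - 4*C) (j(S, C) = (C + S*C)/(S + (-5 - 4*C)) = (C + C*S)/(-5 + S - 4*C))
1/j((-5 + 5)*(-9), r(0)) = 1/(-(1 + (-5 + 5)*(-9))/((1 + 0)*(5 - (-5 + 5)*(-9) + 4/(1 + 0)))) = 1/(-1*(1 + 0*(-9))/(1*(5 - 0*(-9) + 4/1))) = 1/(-1*1*(1 + 0)/(5 - 1*0 + 4*1)) = 1/(-1*1*1/(5 + 0 + 4)) = 1/(-1*1*1/9) = 1/(-1*1*⅑*1) = 1/(-⅑) = -9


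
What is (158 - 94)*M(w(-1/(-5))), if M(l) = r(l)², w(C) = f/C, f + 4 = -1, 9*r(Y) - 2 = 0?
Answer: 256/81 ≈ 3.1605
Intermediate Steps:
r(Y) = 2/9 (r(Y) = 2/9 + (⅑)*0 = 2/9 + 0 = 2/9)
f = -5 (f = -4 - 1 = -5)
w(C) = -5/C
M(l) = 4/81 (M(l) = (2/9)² = 4/81)
(158 - 94)*M(w(-1/(-5))) = (158 - 94)*(4/81) = 64*(4/81) = 256/81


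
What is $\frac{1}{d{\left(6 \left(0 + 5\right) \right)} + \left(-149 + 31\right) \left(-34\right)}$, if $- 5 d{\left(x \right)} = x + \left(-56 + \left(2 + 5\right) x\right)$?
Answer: $\frac{5}{19876} \approx 0.00025156$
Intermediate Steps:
$d{\left(x \right)} = \frac{56}{5} - \frac{8 x}{5}$ ($d{\left(x \right)} = - \frac{x + \left(-56 + \left(2 + 5\right) x\right)}{5} = - \frac{x + \left(-56 + 7 x\right)}{5} = - \frac{-56 + 8 x}{5} = \frac{56}{5} - \frac{8 x}{5}$)
$\frac{1}{d{\left(6 \left(0 + 5\right) \right)} + \left(-149 + 31\right) \left(-34\right)} = \frac{1}{\left(\frac{56}{5} - \frac{8 \cdot 6 \left(0 + 5\right)}{5}\right) + \left(-149 + 31\right) \left(-34\right)} = \frac{1}{\left(\frac{56}{5} - \frac{8 \cdot 6 \cdot 5}{5}\right) - -4012} = \frac{1}{\left(\frac{56}{5} - 48\right) + 4012} = \frac{1}{- \frac{184}{5} + 4012} = \frac{1}{\frac{19876}{5}} = \frac{5}{19876}$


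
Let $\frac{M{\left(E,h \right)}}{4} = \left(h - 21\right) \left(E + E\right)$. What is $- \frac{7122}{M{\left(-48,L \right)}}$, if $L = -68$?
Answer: $- \frac{1187}{5696} \approx -0.20839$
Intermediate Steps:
$M{\left(E,h \right)} = 8 E \left(-21 + h\right)$ ($M{\left(E,h \right)} = 4 \left(h - 21\right) \left(E + E\right) = 4 \left(-21 + h\right) 2 E = 4 \cdot 2 E \left(-21 + h\right) = 8 E \left(-21 + h\right)$)
$- \frac{7122}{M{\left(-48,L \right)}} = - \frac{7122}{8 \left(-48\right) \left(-21 - 68\right)} = - \frac{7122}{8 \left(-48\right) \left(-89\right)} = - \frac{7122}{34176} = \left(-7122\right) \frac{1}{34176} = - \frac{1187}{5696}$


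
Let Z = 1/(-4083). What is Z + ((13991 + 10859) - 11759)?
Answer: 53450552/4083 ≈ 13091.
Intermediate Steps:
Z = -1/4083 ≈ -0.00024492
Z + ((13991 + 10859) - 11759) = -1/4083 + ((13991 + 10859) - 11759) = -1/4083 + (24850 - 11759) = -1/4083 + 13091 = 53450552/4083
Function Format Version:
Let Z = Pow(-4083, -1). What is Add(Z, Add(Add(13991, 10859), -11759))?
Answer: Rational(53450552, 4083) ≈ 13091.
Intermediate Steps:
Z = Rational(-1, 4083) ≈ -0.00024492
Add(Z, Add(Add(13991, 10859), -11759)) = Add(Rational(-1, 4083), Add(Add(13991, 10859), -11759)) = Add(Rational(-1, 4083), Add(24850, -11759)) = Add(Rational(-1, 4083), 13091) = Rational(53450552, 4083)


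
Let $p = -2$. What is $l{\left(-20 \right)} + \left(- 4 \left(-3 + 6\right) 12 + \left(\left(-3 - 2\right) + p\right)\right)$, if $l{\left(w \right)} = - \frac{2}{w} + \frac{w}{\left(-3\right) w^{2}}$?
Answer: $- \frac{9053}{60} \approx -150.88$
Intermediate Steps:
$l{\left(w \right)} = - \frac{7}{3 w}$ ($l{\left(w \right)} = - \frac{2}{w} + w \left(- \frac{1}{3 w^{2}}\right) = - \frac{2}{w} - \frac{1}{3 w} = - \frac{7}{3 w}$)
$l{\left(-20 \right)} + \left(- 4 \left(-3 + 6\right) 12 + \left(\left(-3 - 2\right) + p\right)\right) = - \frac{7}{3 \left(-20\right)} + \left(- 4 \left(-3 + 6\right) 12 - 7\right) = \left(- \frac{7}{3}\right) \left(- \frac{1}{20}\right) + \left(\left(-4\right) 3 \cdot 12 - 7\right) = \frac{7}{60} - 151 = - \frac{9053}{60}$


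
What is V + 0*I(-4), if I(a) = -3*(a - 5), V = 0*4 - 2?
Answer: -2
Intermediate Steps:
V = -2 (V = 0 - 2 = -2)
I(a) = 15 - 3*a (I(a) = -3*(-5 + a) = 15 - 3*a)
V + 0*I(-4) = -2 + 0*(15 - 3*(-4)) = -2 + 0*(15 + 12) = -2 + 0*27 = -2 + 0 = -2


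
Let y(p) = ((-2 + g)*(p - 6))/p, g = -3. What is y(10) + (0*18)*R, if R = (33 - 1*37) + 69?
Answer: -2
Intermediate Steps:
y(p) = (30 - 5*p)/p (y(p) = ((-2 - 3)*(p - 6))/p = (-5*(-6 + p))/p = (30 - 5*p)/p)
R = 65 (R = (33 - 37) + 69 = -4 + 69 = 65)
y(10) + (0*18)*R = (-5 + 30/10) + (0*18)*65 = (-5 + 30*(⅒)) + 0*65 = (-5 + 3) + 0 = -2 + 0 = -2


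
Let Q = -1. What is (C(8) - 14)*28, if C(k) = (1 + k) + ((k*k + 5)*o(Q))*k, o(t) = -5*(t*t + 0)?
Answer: -77420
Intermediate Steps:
o(t) = -5*t² (o(t) = -5*(t² + 0) = -5*t²)
C(k) = 1 + k + k*(-25 - 5*k²) (C(k) = (1 + k) + ((k*k + 5)*(-5*(-1)²))*k = (1 + k) + ((k² + 5)*(-5*1))*k = (1 + k) + ((5 + k²)*(-5))*k = (1 + k) + (-25 - 5*k²)*k = (1 + k) + k*(-25 - 5*k²) = 1 + k + k*(-25 - 5*k²))
(C(8) - 14)*28 = ((1 - 24*8 - 5*8³) - 14)*28 = ((1 - 192 - 5*512) - 14)*28 = ((1 - 192 - 2560) - 14)*28 = (-2751 - 14)*28 = -2765*28 = -77420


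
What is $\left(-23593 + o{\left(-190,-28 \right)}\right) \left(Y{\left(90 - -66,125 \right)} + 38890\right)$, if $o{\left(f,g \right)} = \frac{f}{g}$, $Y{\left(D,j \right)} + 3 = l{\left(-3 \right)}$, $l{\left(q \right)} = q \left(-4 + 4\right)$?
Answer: $- \frac{12840759609}{14} \approx -9.172 \cdot 10^{8}$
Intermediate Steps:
$l{\left(q \right)} = 0$ ($l{\left(q \right)} = q 0 = 0$)
$Y{\left(D,j \right)} = -3$ ($Y{\left(D,j \right)} = -3 + 0 = -3$)
$\left(-23593 + o{\left(-190,-28 \right)}\right) \left(Y{\left(90 - -66,125 \right)} + 38890\right) = \left(-23593 - \frac{190}{-28}\right) \left(-3 + 38890\right) = \left(-23593 - - \frac{95}{14}\right) 38887 = \left(-23593 + \frac{95}{14}\right) 38887 = \left(- \frac{330207}{14}\right) 38887 = - \frac{12840759609}{14}$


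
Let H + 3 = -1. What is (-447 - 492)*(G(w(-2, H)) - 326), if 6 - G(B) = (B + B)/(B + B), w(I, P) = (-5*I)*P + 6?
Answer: 301419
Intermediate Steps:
H = -4 (H = -3 - 1 = -4)
w(I, P) = 6 - 5*I*P (w(I, P) = -5*I*P + 6 = 6 - 5*I*P)
G(B) = 5 (G(B) = 6 - (B + B)/(B + B) = 6 - 2*B/(2*B) = 6 - 2*B*1/(2*B) = 6 - 1*1 = 6 - 1 = 5)
(-447 - 492)*(G(w(-2, H)) - 326) = (-447 - 492)*(5 - 326) = -939*(-321) = 301419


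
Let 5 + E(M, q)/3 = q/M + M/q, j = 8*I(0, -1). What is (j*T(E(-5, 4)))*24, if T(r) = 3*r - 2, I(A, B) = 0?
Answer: 0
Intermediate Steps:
j = 0 (j = 8*0 = 0)
E(M, q) = -15 + 3*M/q + 3*q/M (E(M, q) = -15 + 3*(q/M + M/q) = -15 + 3*(M/q + q/M) = -15 + (3*M/q + 3*q/M) = -15 + 3*M/q + 3*q/M)
T(r) = -2 + 3*r
(j*T(E(-5, 4)))*24 = (0*(-2 + 3*(-15 + 3*(-5)/4 + 3*4/(-5))))*24 = (0*(-2 + 3*(-15 + 3*(-5)*(¼) + 3*4*(-⅕))))*24 = (0*(-2 + 3*(-15 - 15/4 - 12/5)))*24 = (0*(-2 + 3*(-423/20)))*24 = (0*(-2 - 1269/20))*24 = (0*(-1309/20))*24 = 0*24 = 0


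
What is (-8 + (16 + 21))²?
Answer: 841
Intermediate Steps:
(-8 + (16 + 21))² = (-8 + 37)² = 29² = 841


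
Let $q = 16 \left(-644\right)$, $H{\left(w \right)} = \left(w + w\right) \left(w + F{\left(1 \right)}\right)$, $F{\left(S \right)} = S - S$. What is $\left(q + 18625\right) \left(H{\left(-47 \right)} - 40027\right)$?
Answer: $-296302489$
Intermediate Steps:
$F{\left(S \right)} = 0$
$H{\left(w \right)} = 2 w^{2}$ ($H{\left(w \right)} = \left(w + w\right) \left(w + 0\right) = 2 w w = 2 w^{2}$)
$q = -10304$
$\left(q + 18625\right) \left(H{\left(-47 \right)} - 40027\right) = \left(-10304 + 18625\right) \left(2 \left(-47\right)^{2} - 40027\right) = 8321 \left(2 \cdot 2209 - 40027\right) = 8321 \left(4418 - 40027\right) = 8321 \left(-35609\right) = -296302489$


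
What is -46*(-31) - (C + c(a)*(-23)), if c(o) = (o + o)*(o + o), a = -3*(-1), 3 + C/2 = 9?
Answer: 2242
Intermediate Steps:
C = 12 (C = -6 + 2*9 = -6 + 18 = 12)
a = 3
c(o) = 4*o**2 (c(o) = (2*o)*(2*o) = 4*o**2)
-46*(-31) - (C + c(a)*(-23)) = -46*(-31) - (12 + (4*3**2)*(-23)) = 1426 - (12 + (4*9)*(-23)) = 1426 - (12 + 36*(-23)) = 1426 - (12 - 828) = 1426 - 1*(-816) = 1426 + 816 = 2242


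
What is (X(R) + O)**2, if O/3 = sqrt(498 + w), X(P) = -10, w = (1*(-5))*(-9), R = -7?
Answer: 4987 - 60*sqrt(543) ≈ 3588.9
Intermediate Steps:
w = 45 (w = -5*(-9) = 45)
O = 3*sqrt(543) (O = 3*sqrt(498 + 45) = 3*sqrt(543) ≈ 69.907)
(X(R) + O)**2 = (-10 + 3*sqrt(543))**2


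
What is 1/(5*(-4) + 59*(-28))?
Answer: -1/1672 ≈ -0.00059809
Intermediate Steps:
1/(5*(-4) + 59*(-28)) = 1/(-20 - 1652) = 1/(-1672) = -1/1672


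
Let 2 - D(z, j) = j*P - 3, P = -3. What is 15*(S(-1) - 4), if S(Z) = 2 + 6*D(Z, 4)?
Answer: 1500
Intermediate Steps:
D(z, j) = 5 + 3*j (D(z, j) = 2 - (j*(-3) - 3) = 2 - (-3*j - 3) = 2 - (-3 - 3*j) = 2 + (3 + 3*j) = 5 + 3*j)
S(Z) = 104 (S(Z) = 2 + 6*(5 + 3*4) = 2 + 6*(5 + 12) = 2 + 6*17 = 2 + 102 = 104)
15*(S(-1) - 4) = 15*(104 - 4) = 15*100 = 1500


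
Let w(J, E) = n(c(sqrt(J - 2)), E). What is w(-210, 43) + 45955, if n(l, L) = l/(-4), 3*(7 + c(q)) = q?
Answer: 183827/4 - I*sqrt(53)/6 ≈ 45957.0 - 1.2134*I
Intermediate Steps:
c(q) = -7 + q/3
n(l, L) = -l/4 (n(l, L) = l*(-1/4) = -l/4)
w(J, E) = 7/4 - sqrt(-2 + J)/12 (w(J, E) = -(-7 + sqrt(J - 2)/3)/4 = -(-7 + sqrt(-2 + J)/3)/4 = 7/4 - sqrt(-2 + J)/12)
w(-210, 43) + 45955 = (7/4 - sqrt(-2 - 210)/12) + 45955 = (7/4 - I*sqrt(53)/6) + 45955 = 183827/4 - I*sqrt(53)/6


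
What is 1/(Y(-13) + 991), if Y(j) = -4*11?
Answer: 1/947 ≈ 0.0010560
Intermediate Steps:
Y(j) = -44
1/(Y(-13) + 991) = 1/(-44 + 991) = 1/947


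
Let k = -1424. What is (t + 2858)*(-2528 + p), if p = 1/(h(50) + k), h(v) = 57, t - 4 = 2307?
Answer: -17862911313/1367 ≈ -1.3067e+7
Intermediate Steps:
t = 2311 (t = 4 + 2307 = 2311)
p = -1/1367 (p = 1/(57 - 1424) = 1/(-1367) = -1/1367 ≈ -0.00073153)
(t + 2858)*(-2528 + p) = (2311 + 2858)*(-2528 - 1/1367) = 5169*(-3455777/1367) = -17862911313/1367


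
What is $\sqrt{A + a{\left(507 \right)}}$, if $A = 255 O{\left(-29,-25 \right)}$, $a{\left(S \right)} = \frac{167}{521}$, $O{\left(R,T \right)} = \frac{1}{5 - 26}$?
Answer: $\frac{2 i \sqrt{39311013}}{3647} \approx 3.4384 i$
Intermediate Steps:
$O{\left(R,T \right)} = - \frac{1}{21}$ ($O{\left(R,T \right)} = \frac{1}{-21} = - \frac{1}{21}$)
$a{\left(S \right)} = \frac{167}{521}$ ($a{\left(S \right)} = 167 \cdot \frac{1}{521} = \frac{167}{521}$)
$A = - \frac{85}{7}$ ($A = 255 \left(- \frac{1}{21}\right) = - \frac{85}{7} \approx -12.143$)
$\sqrt{A + a{\left(507 \right)}} = \sqrt{- \frac{85}{7} + \frac{167}{521}} = \sqrt{- \frac{43116}{3647}} = \frac{2 i \sqrt{39311013}}{3647}$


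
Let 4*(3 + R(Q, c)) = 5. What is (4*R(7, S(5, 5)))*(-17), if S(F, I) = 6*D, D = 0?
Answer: 119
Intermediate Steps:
S(F, I) = 0 (S(F, I) = 6*0 = 0)
R(Q, c) = -7/4 (R(Q, c) = -3 + (¼)*5 = -3 + 5/4 = -7/4)
(4*R(7, S(5, 5)))*(-17) = (4*(-7/4))*(-17) = -7*(-17) = 119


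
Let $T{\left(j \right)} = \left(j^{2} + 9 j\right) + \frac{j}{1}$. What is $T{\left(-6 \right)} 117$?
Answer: $-2808$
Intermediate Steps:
$T{\left(j \right)} = j^{2} + 10 j$ ($T{\left(j \right)} = \left(j^{2} + 9 j\right) + j 1 = \left(j^{2} + 9 j\right) + j = j^{2} + 10 j$)
$T{\left(-6 \right)} 117 = - 6 \left(10 - 6\right) 117 = \left(-6\right) 4 \cdot 117 = \left(-24\right) 117 = -2808$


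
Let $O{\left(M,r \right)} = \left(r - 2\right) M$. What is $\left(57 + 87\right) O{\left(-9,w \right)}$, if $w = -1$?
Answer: $3888$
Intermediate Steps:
$O{\left(M,r \right)} = M \left(-2 + r\right)$ ($O{\left(M,r \right)} = \left(-2 + r\right) M = M \left(-2 + r\right)$)
$\left(57 + 87\right) O{\left(-9,w \right)} = \left(57 + 87\right) \left(- 9 \left(-2 - 1\right)\right) = 144 \left(\left(-9\right) \left(-3\right)\right) = 144 \cdot 27 = 3888$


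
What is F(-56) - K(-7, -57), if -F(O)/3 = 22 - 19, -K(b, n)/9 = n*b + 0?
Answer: 3582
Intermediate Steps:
K(b, n) = -9*b*n (K(b, n) = -9*(n*b + 0) = -9*(b*n + 0) = -9*b*n)
F(O) = -9 (F(O) = -3*(22 - 19) = -3*3 = -9)
F(-56) - K(-7, -57) = -9 - (-9)*(-7)*(-57) = -9 - 1*(-3591) = -9 + 3591 = 3582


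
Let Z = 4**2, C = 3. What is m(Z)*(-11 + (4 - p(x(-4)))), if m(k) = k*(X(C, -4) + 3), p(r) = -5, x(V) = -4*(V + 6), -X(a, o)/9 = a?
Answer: 768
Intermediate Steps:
X(a, o) = -9*a
x(V) = -24 - 4*V (x(V) = -4*(6 + V) = -24 - 4*V)
Z = 16
m(k) = -24*k (m(k) = k*(-9*3 + 3) = k*(-27 + 3) = k*(-24) = -24*k)
m(Z)*(-11 + (4 - p(x(-4)))) = (-24*16)*(-11 + (4 - 1*(-5))) = -384*(-11 + (4 + 5)) = -384*(-11 + 9) = -384*(-2) = 768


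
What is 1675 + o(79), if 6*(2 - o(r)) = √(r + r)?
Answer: 1677 - √158/6 ≈ 1674.9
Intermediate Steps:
o(r) = 2 - √2*√r/6 (o(r) = 2 - √(r + r)/6 = 2 - √2*√r/6)
1675 + o(79) = 1675 + (2 - √2*√79/6) = 1675 + (2 - √158/6) = 1677 - √158/6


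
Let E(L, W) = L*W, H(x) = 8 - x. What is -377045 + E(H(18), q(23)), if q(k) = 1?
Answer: -377055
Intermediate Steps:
-377045 + E(H(18), q(23)) = -377045 + (8 - 1*18)*1 = -377045 + (8 - 18)*1 = -377045 - 10*1 = -377045 - 10 = -377055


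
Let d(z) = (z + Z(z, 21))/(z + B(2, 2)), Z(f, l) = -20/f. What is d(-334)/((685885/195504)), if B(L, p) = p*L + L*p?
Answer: 5451433536/18670475585 ≈ 0.29198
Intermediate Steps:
B(L, p) = 2*L*p (B(L, p) = L*p + L*p = 2*L*p)
d(z) = (z - 20/z)/(8 + z) (d(z) = (z - 20/z)/(z + 2*2*2) = (z - 20/z)/(z + 8) = (z - 20/z)/(8 + z))
d(-334)/((685885/195504)) = ((-20 + (-334)**2)/((-334)*(8 - 334)))/((685885/195504)) = (-1/334*(-20 + 111556)/(-326))/((685885*(1/195504))) = (-1/334*(-1/326)*111536)/(685885/195504) = (27884/27221)*(195504/685885) = 5451433536/18670475585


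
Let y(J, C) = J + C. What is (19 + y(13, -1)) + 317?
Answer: 348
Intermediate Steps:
y(J, C) = C + J
(19 + y(13, -1)) + 317 = (19 + (-1 + 13)) + 317 = (19 + 12) + 317 = 31 + 317 = 348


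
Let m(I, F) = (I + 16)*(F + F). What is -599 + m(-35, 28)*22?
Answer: -24007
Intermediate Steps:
m(I, F) = 2*F*(16 + I) (m(I, F) = (16 + I)*(2*F) = 2*F*(16 + I))
-599 + m(-35, 28)*22 = -599 + (2*28*(16 - 35))*22 = -599 + (2*28*(-19))*22 = -599 - 1064*22 = -599 - 23408 = -24007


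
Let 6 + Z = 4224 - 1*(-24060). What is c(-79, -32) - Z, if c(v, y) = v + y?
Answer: -28389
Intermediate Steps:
Z = 28278 (Z = -6 + (4224 - 1*(-24060)) = -6 + (4224 + 24060) = -6 + 28284 = 28278)
c(-79, -32) - Z = (-79 - 32) - 1*28278 = -111 - 28278 = -28389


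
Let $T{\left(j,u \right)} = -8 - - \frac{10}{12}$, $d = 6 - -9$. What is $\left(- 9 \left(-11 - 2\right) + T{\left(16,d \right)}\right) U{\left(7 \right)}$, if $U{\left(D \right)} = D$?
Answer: $\frac{4613}{6} \approx 768.83$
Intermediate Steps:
$d = 15$ ($d = 6 + 9 = 15$)
$T{\left(j,u \right)} = - \frac{43}{6}$ ($T{\left(j,u \right)} = -8 - \left(-10\right) \frac{1}{12} = -8 - - \frac{5}{6} = -8 + \frac{5}{6} = - \frac{43}{6}$)
$\left(- 9 \left(-11 - 2\right) + T{\left(16,d \right)}\right) U{\left(7 \right)} = \left(- 9 \left(-11 - 2\right) - \frac{43}{6}\right) 7 = \left(\left(-9\right) \left(-13\right) - \frac{43}{6}\right) 7 = \left(117 - \frac{43}{6}\right) 7 = \frac{659}{6} \cdot 7 = \frac{4613}{6}$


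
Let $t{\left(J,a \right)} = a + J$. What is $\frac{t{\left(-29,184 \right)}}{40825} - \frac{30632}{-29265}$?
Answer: $\frac{50203499}{47789745} \approx 1.0505$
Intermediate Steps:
$t{\left(J,a \right)} = J + a$
$\frac{t{\left(-29,184 \right)}}{40825} - \frac{30632}{-29265} = \frac{-29 + 184}{40825} - \frac{30632}{-29265} = 155 \cdot \frac{1}{40825} - - \frac{30632}{29265} = \frac{31}{8165} + \frac{30632}{29265} = \frac{50203499}{47789745}$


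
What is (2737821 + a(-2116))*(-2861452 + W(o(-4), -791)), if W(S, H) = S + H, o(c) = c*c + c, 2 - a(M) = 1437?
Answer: -7832168837166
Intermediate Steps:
a(M) = -1435 (a(M) = 2 - 1*1437 = 2 - 1437 = -1435)
o(c) = c + c**2 (o(c) = c**2 + c = c + c**2)
W(S, H) = H + S
(2737821 + a(-2116))*(-2861452 + W(o(-4), -791)) = (2737821 - 1435)*(-2861452 + (-791 - 4*(1 - 4))) = 2736386*(-2861452 + (-791 - 4*(-3))) = 2736386*(-2861452 + (-791 + 12)) = 2736386*(-2861452 - 779) = 2736386*(-2862231) = -7832168837166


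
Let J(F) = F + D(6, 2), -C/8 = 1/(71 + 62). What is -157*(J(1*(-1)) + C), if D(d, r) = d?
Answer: -103149/133 ≈ -775.56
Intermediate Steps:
C = -8/133 (C = -8/(71 + 62) = -8/133 ≈ -0.060150)
J(F) = 6 + F (J(F) = F + 6 = 6 + F)
-157*(J(1*(-1)) + C) = -157*((6 + 1*(-1)) - 8/133) = -157*((6 - 1) - 8/133) = -157*(5 - 8/133) = -157*657/133 = -103149/133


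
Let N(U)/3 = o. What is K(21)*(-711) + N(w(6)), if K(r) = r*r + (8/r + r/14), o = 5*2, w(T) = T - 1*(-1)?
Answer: -4408017/14 ≈ -3.1486e+5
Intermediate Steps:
w(T) = 1 + T (w(T) = T + 1 = 1 + T)
o = 10
K(r) = r² + 8/r + r/14 (K(r) = r² + (8/r + r*(1/14)) = r² + (8/r + r/14) = r² + 8/r + r/14)
N(U) = 30 (N(U) = 3*10 = 30)
K(21)*(-711) + N(w(6)) = (21² + 8/21 + (1/14)*21)*(-711) + 30 = (441 + 8*(1/21) + 3/2)*(-711) + 30 = (441 + 8/21 + 3/2)*(-711) + 30 = (18601/42)*(-711) + 30 = -4408437/14 + 30 = -4408017/14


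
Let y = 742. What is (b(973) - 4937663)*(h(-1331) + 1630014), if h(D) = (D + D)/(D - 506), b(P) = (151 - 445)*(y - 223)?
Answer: -1385629813132420/167 ≈ -8.2972e+12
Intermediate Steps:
b(P) = -152586 (b(P) = (151 - 445)*(742 - 223) = -294*519 = -152586)
h(D) = 2*D/(-506 + D) (h(D) = (2*D)/(-506 + D) = 2*D/(-506 + D))
(b(973) - 4937663)*(h(-1331) + 1630014) = (-152586 - 4937663)*(2*(-1331)/(-506 - 1331) + 1630014) = -5090249*(2*(-1331)/(-1837) + 1630014) = -5090249*(2*(-1331)*(-1/1837) + 1630014) = -5090249*(242/167 + 1630014) = -5090249*272212580/167 = -1385629813132420/167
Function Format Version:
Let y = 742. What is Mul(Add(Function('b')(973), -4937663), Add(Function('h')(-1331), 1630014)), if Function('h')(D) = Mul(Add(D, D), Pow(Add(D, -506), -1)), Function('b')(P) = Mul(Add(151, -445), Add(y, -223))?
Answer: Rational(-1385629813132420, 167) ≈ -8.2972e+12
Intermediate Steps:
Function('b')(P) = -152586 (Function('b')(P) = Mul(Add(151, -445), Add(742, -223)) = Mul(-294, 519) = -152586)
Function('h')(D) = Mul(2, D, Pow(Add(-506, D), -1)) (Function('h')(D) = Mul(Mul(2, D), Pow(Add(-506, D), -1)) = Mul(2, D, Pow(Add(-506, D), -1)))
Mul(Add(Function('b')(973), -4937663), Add(Function('h')(-1331), 1630014)) = Mul(Add(-152586, -4937663), Add(Mul(2, -1331, Pow(Add(-506, -1331), -1)), 1630014)) = Mul(-5090249, Add(Mul(2, -1331, Pow(-1837, -1)), 1630014)) = Mul(-5090249, Add(Mul(2, -1331, Rational(-1, 1837)), 1630014)) = Mul(-5090249, Add(Rational(242, 167), 1630014)) = Mul(-5090249, Rational(272212580, 167)) = Rational(-1385629813132420, 167)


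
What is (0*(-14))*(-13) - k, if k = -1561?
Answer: 1561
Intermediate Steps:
(0*(-14))*(-13) - k = (0*(-14))*(-13) - 1*(-1561) = 0*(-13) + 1561 = 0 + 1561 = 1561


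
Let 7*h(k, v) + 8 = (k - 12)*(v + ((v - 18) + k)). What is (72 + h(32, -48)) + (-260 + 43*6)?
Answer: -1158/7 ≈ -165.43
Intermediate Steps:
h(k, v) = -8/7 + (-12 + k)*(-18 + k + 2*v)/7 (h(k, v) = -8/7 + ((k - 12)*(v + ((v - 18) + k)))/7 = -8/7 + ((-12 + k)*(v + ((-18 + v) + k)))/7 = -8/7 + ((-12 + k)*(v + (-18 + k + v)))/7 = -8/7 + ((-12 + k)*(-18 + k + 2*v))/7 = -8/7 + (-12 + k)*(-18 + k + 2*v)/7)
(72 + h(32, -48)) + (-260 + 43*6) = (72 + (208/7 - 30/7*32 - 24/7*(-48) + (⅐)*32² + (2/7)*32*(-48))) + (-260 + 43*6) = (72 + (208/7 - 960/7 + 1152/7 + (⅐)*1024 - 3072/7)) + (-260 + 258) = (72 + (208/7 - 960/7 + 1152/7 + 1024/7 - 3072/7)) - 2 = (72 - 1648/7) - 2 = -1144/7 - 2 = -1158/7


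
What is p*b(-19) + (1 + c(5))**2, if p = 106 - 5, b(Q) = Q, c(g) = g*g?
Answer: -1243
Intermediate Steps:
c(g) = g**2
p = 101
p*b(-19) + (1 + c(5))**2 = 101*(-19) + (1 + 5**2)**2 = -1919 + (1 + 25)**2 = -1919 + 26**2 = -1919 + 676 = -1243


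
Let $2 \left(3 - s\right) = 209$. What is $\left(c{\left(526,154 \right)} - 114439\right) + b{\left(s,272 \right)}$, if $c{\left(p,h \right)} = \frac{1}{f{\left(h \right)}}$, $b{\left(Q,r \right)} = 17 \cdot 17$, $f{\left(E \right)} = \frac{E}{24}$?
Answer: $- \frac{8789538}{77} \approx -1.1415 \cdot 10^{5}$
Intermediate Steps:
$s = - \frac{203}{2}$ ($s = 3 - \frac{209}{2} = - \frac{203}{2} \approx -101.5$)
$f{\left(E \right)} = \frac{E}{24}$ ($f{\left(E \right)} = E \frac{1}{24} = \frac{E}{24}$)
$b{\left(Q,r \right)} = 289$
$c{\left(p,h \right)} = \frac{24}{h}$ ($c{\left(p,h \right)} = \frac{1}{\frac{1}{24} h} = \frac{24}{h}$)
$\left(c{\left(526,154 \right)} - 114439\right) + b{\left(s,272 \right)} = \left(\frac{24}{154} - 114439\right) + 289 = \left(24 \cdot \frac{1}{154} - 114439\right) + 289 = \left(\frac{12}{77} - 114439\right) + 289 = - \frac{8811791}{77} + 289 = - \frac{8789538}{77}$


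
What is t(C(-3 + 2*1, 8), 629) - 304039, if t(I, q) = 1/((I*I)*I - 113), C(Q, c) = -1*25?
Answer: -4784965783/15738 ≈ -3.0404e+5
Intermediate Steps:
C(Q, c) = -25
t(I, q) = 1/(-113 + I³) (t(I, q) = 1/(I²*I - 113) = 1/(I³ - 113) = 1/(-113 + I³))
t(C(-3 + 2*1, 8), 629) - 304039 = 1/(-113 + (-25)³) - 304039 = 1/(-113 - 15625) - 304039 = 1/(-15738) - 304039 = -1/15738 - 304039 = -4784965783/15738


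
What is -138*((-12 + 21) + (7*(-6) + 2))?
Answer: 4278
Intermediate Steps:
-138*((-12 + 21) + (7*(-6) + 2)) = -138*(9 + (-42 + 2)) = -138*(9 - 40) = -138*(-31) = 4278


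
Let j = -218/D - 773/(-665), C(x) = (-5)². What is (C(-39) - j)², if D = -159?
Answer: 5642990748004/11179890225 ≈ 504.74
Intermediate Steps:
C(x) = 25
j = 267877/105735 (j = -218/(-159) - 773/(-665) = -218*(-1/159) - 773*(-1/665) = 218/159 + 773/665 = 267877/105735 ≈ 2.5335)
(C(-39) - j)² = (25 - 1*267877/105735)² = (25 - 267877/105735)² = (2375498/105735)² = 5642990748004/11179890225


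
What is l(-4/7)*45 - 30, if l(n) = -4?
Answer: -210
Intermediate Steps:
l(-4/7)*45 - 30 = -4*45 - 30 = -180 - 30 = -210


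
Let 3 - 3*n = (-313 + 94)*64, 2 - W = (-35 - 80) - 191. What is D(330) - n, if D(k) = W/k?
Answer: -70081/15 ≈ -4672.1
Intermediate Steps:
W = 308 (W = 2 - ((-35 - 80) - 191) = 2 - (-115 - 191) = 2 - 1*(-306) = 2 + 306 = 308)
n = 4673 (n = 1 - (-313 + 94)*64/3 = 1 - (-73)*64 = 1 - 1/3*(-14016) = 1 + 4672 = 4673)
D(k) = 308/k
D(330) - n = 308/330 - 1*4673 = 308*(1/330) - 4673 = 14/15 - 4673 = -70081/15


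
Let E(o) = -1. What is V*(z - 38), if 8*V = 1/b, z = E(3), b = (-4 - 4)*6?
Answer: 13/128 ≈ 0.10156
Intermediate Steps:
b = -48 (b = -8*6 = -48)
z = -1
V = -1/384 (V = (⅛)/(-48) = (⅛)*(-1/48) = -1/384 ≈ -0.0026042)
V*(z - 38) = -(-1 - 38)/384 = -1/384*(-39) = 13/128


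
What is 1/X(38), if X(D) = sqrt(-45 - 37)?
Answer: -I*sqrt(82)/82 ≈ -0.11043*I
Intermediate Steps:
X(D) = I*sqrt(82) (X(D) = sqrt(-82) = I*sqrt(82))
1/X(38) = 1/(I*sqrt(82)) = -I*sqrt(82)/82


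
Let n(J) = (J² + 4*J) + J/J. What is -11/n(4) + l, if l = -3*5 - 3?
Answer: -55/3 ≈ -18.333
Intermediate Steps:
l = -18 (l = -15 - 3 = -18)
n(J) = 1 + J² + 4*J (n(J) = (J² + 4*J) + 1 = 1 + J² + 4*J)
-11/n(4) + l = -11/(1 + 4² + 4*4) - 18 = -11/(1 + 16 + 16) - 18 = -11/33 - 18 = (1/33)*(-11) - 18 = -⅓ - 18 = -55/3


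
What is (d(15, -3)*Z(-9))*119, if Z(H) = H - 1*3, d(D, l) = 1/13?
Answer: -1428/13 ≈ -109.85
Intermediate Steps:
d(D, l) = 1/13
Z(H) = -3 + H (Z(H) = H - 3 = -3 + H)
(d(15, -3)*Z(-9))*119 = ((-3 - 9)/13)*119 = ((1/13)*(-12))*119 = -12/13*119 = -1428/13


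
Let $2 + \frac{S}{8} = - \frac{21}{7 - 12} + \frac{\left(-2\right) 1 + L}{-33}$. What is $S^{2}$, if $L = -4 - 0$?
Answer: $\frac{1098304}{3025} \approx 363.08$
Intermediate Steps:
$L = -4$ ($L = -4 + 0 = -4$)
$S = \frac{1048}{55}$ ($S = -16 + 8 \left(- \frac{21}{7 - 12} + \frac{\left(-2\right) 1 - 4}{-33}\right) = -16 + 8 \left(- \frac{21}{-5} + \left(-2 - 4\right) \left(- \frac{1}{33}\right)\right) = -16 + 8 \left(\left(-21\right) \left(- \frac{1}{5}\right) - - \frac{2}{11}\right) = -16 + 8 \left(\frac{21}{5} + \frac{2}{11}\right) = -16 + 8 \cdot \frac{241}{55} = -16 + \frac{1928}{55} = \frac{1048}{55} \approx 19.055$)
$S^{2} = \left(\frac{1048}{55}\right)^{2} = \frac{1098304}{3025}$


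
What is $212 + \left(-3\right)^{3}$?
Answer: $185$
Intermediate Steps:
$212 + \left(-3\right)^{3} = 212 - 27 = 185$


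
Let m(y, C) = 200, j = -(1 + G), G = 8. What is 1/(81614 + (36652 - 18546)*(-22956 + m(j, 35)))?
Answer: -1/411938522 ≈ -2.4275e-9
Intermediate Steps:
j = -9 (j = -(1 + 8) = -1*9 = -9)
1/(81614 + (36652 - 18546)*(-22956 + m(j, 35))) = 1/(81614 + (36652 - 18546)*(-22956 + 200)) = 1/(81614 + 18106*(-22756)) = 1/(81614 - 412020136) = 1/(-411938522) = -1/411938522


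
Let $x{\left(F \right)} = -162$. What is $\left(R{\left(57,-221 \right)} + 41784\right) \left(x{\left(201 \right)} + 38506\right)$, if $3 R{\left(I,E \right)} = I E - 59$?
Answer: $\frac{4321215424}{3} \approx 1.4404 \cdot 10^{9}$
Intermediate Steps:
$R{\left(I,E \right)} = - \frac{59}{3} + \frac{E I}{3}$ ($R{\left(I,E \right)} = \frac{I E - 59}{3} = \frac{E I - 59}{3} = \frac{-59 + E I}{3} = - \frac{59}{3} + \frac{E I}{3}$)
$\left(R{\left(57,-221 \right)} + 41784\right) \left(x{\left(201 \right)} + 38506\right) = \left(\left(- \frac{59}{3} + \frac{1}{3} \left(-221\right) 57\right) + 41784\right) \left(-162 + 38506\right) = \left(\left(- \frac{59}{3} - 4199\right) + 41784\right) 38344 = \left(- \frac{12656}{3} + 41784\right) 38344 = \frac{112696}{3} \cdot 38344 = \frac{4321215424}{3}$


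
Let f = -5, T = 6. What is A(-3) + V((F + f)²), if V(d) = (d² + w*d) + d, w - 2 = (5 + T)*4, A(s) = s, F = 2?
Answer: 501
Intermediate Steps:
w = 46 (w = 2 + (5 + 6)*4 = 2 + 11*4 = 2 + 44 = 46)
V(d) = d² + 47*d (V(d) = (d² + 46*d) + d = d² + 47*d)
A(-3) + V((F + f)²) = -3 + (2 - 5)²*(47 + (2 - 5)²) = -3 + (-3)²*(47 + (-3)²) = -3 + 9*(47 + 9) = -3 + 9*56 = -3 + 504 = 501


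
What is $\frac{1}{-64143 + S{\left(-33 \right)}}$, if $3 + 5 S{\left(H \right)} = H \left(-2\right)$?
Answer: $- \frac{5}{320652} \approx -1.5593 \cdot 10^{-5}$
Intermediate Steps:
$S{\left(H \right)} = - \frac{3}{5} - \frac{2 H}{5}$ ($S{\left(H \right)} = - \frac{3}{5} + \frac{H \left(-2\right)}{5} = - \frac{3}{5} + \frac{\left(-2\right) H}{5} = - \frac{3}{5} - \frac{2 H}{5}$)
$\frac{1}{-64143 + S{\left(-33 \right)}} = \frac{1}{-64143 - - \frac{63}{5}} = \frac{1}{-64143 + \left(- \frac{3}{5} + \frac{66}{5}\right)} = \frac{1}{-64143 + \frac{63}{5}} = \frac{1}{- \frac{320652}{5}} = - \frac{5}{320652}$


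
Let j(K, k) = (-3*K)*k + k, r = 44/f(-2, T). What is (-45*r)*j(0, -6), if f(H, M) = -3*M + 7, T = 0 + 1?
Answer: 2970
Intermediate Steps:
T = 1
f(H, M) = 7 - 3*M
r = 11 (r = 44/(7 - 3*1) = 44/(7 - 3) = 44/4 = 44*(¼) = 11)
j(K, k) = k - 3*K*k (j(K, k) = -3*K*k + k = k - 3*K*k)
(-45*r)*j(0, -6) = (-45*11)*(-6*(1 - 3*0)) = -(-2970)*(1 + 0) = -(-2970) = -495*(-6) = 2970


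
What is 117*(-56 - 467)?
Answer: -61191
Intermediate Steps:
117*(-56 - 467) = 117*(-523) = -61191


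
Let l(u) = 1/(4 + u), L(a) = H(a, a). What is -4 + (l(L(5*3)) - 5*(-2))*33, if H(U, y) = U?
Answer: 6227/19 ≈ 327.74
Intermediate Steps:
L(a) = a
-4 + (l(L(5*3)) - 5*(-2))*33 = -4 + (1/(4 + 5*3) - 5*(-2))*33 = -4 + (1/(4 + 15) + 10)*33 = -4 + (1/19 + 10)*33 = -4 + (191/19)*33 = -4 + 6303/19 = 6227/19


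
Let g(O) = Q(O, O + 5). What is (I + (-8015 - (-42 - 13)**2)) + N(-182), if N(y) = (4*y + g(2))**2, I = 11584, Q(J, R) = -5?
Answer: 537833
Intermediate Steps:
g(O) = -5
N(y) = (-5 + 4*y)**2 (N(y) = (4*y - 5)**2 = (-5 + 4*y)**2)
(I + (-8015 - (-42 - 13)**2)) + N(-182) = (11584 + (-8015 - (-42 - 13)**2)) + (-5 + 4*(-182))**2 = (11584 + (-8015 - 1*(-55)**2)) + (-5 - 728)**2 = (11584 + (-8015 - 1*3025)) + (-733)**2 = (11584 + (-8015 - 3025)) + 537289 = (11584 - 11040) + 537289 = 544 + 537289 = 537833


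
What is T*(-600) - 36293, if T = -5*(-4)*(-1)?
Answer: -24293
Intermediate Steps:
T = -20 (T = 20*(-1) = -20)
T*(-600) - 36293 = -20*(-600) - 36293 = 12000 - 36293 = -24293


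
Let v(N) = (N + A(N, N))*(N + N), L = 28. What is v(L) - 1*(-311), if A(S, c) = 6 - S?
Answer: 647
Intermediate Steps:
v(N) = 12*N (v(N) = (N + (6 - N))*(N + N) = 6*(2*N) = 12*N)
v(L) - 1*(-311) = 12*28 - 1*(-311) = 336 + 311 = 647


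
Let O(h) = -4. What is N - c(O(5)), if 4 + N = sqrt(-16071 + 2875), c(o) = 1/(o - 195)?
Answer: -795/199 + 2*I*sqrt(3299) ≈ -3.995 + 114.87*I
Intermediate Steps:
c(o) = 1/(-195 + o)
N = -4 + 2*I*sqrt(3299) (N = -4 + sqrt(-16071 + 2875) = -4 + sqrt(-13196) = -4 + 2*I*sqrt(3299) ≈ -4.0 + 114.87*I)
N - c(O(5)) = (-4 + 2*I*sqrt(3299)) - 1/(-195 - 4) = (-4 + 2*I*sqrt(3299)) - 1/(-199) = (-4 + 2*I*sqrt(3299)) - 1*(-1/199) = (-4 + 2*I*sqrt(3299)) + 1/199 = -795/199 + 2*I*sqrt(3299)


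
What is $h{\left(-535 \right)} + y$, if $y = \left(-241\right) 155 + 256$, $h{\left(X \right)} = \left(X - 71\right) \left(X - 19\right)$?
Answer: $298625$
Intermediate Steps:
$h{\left(X \right)} = \left(-71 + X\right) \left(-19 + X\right)$
$y = -37099$ ($y = -37355 + 256 = -37099$)
$h{\left(-535 \right)} + y = \left(1349 + \left(-535\right)^{2} - -48150\right) - 37099 = \left(1349 + 286225 + 48150\right) - 37099 = 335724 - 37099 = 298625$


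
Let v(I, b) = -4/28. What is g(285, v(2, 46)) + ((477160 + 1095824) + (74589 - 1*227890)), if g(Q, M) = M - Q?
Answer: 9935785/7 ≈ 1.4194e+6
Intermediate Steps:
v(I, b) = -⅐ (v(I, b) = -4*1/28 = -⅐)
g(285, v(2, 46)) + ((477160 + 1095824) + (74589 - 1*227890)) = (-⅐ - 1*285) + ((477160 + 1095824) + (74589 - 1*227890)) = (-⅐ - 285) + (1572984 + (74589 - 227890)) = -1996/7 + (1572984 - 153301) = -1996/7 + 1419683 = 9935785/7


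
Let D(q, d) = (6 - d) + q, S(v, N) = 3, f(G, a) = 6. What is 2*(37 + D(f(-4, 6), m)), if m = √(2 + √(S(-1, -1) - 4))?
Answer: 98 - 2*√(2 + I) ≈ 95.089 - 0.68712*I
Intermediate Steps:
m = √(2 + I) (m = √(2 + √(3 - 4)) = √(2 + √(-1)) = √(2 + I) ≈ 1.4553 + 0.34356*I)
D(q, d) = 6 + q - d
2*(37 + D(f(-4, 6), m)) = 2*(37 + (6 + 6 - √(2 + I))) = 2*(37 + (12 - √(2 + I))) = 2*(49 - √(2 + I)) = 98 - 2*√(2 + I)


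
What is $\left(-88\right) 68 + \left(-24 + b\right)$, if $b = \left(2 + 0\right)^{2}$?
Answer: $-6004$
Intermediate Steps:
$b = 4$ ($b = 2^{2} = 4$)
$\left(-88\right) 68 + \left(-24 + b\right) = \left(-88\right) 68 + \left(-24 + 4\right) = -5984 - 20 = -6004$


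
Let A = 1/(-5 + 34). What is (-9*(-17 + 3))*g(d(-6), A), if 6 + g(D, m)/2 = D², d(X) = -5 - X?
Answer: -1260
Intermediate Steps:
A = 1/29 ≈ 0.034483
g(D, m) = -12 + 2*D²
(-9*(-17 + 3))*g(d(-6), A) = (-9*(-17 + 3))*(-12 + 2*(-5 - 1*(-6))²) = (-9*(-14))*(-12 + 2*(-5 + 6)²) = 126*(-12 + 2*1²) = 126*(-12 + 2*1) = 126*(-12 + 2) = 126*(-10) = -1260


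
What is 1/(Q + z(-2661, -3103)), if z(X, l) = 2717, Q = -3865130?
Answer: -1/3862413 ≈ -2.5891e-7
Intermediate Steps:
1/(Q + z(-2661, -3103)) = 1/(-3865130 + 2717) = 1/(-3862413) = -1/3862413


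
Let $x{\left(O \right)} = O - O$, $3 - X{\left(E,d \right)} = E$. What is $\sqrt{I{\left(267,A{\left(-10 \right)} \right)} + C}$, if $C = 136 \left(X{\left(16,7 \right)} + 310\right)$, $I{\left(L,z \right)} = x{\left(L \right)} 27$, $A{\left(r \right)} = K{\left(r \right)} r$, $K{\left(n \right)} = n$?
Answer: $6 \sqrt{1122} \approx 200.98$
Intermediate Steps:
$X{\left(E,d \right)} = 3 - E$
$x{\left(O \right)} = 0$
$A{\left(r \right)} = r^{2}$ ($A{\left(r \right)} = r r = r^{2}$)
$I{\left(L,z \right)} = 0$ ($I{\left(L,z \right)} = 0 \cdot 27 = 0$)
$C = 40392$ ($C = 136 \left(\left(3 - 16\right) + 310\right) = 136 \left(-13 + 310\right) = 136 \cdot 297 = 40392$)
$\sqrt{I{\left(267,A{\left(-10 \right)} \right)} + C} = \sqrt{0 + 40392} = \sqrt{40392} = 6 \sqrt{1122}$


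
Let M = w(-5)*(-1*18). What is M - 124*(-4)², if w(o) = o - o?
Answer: -1984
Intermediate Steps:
w(o) = 0
M = 0 (M = 0*(-1*18) = 0*(-18) = 0)
M - 124*(-4)² = 0 - 124*(-4)² = 0 - 124*16 = 0 - 1984 = -1984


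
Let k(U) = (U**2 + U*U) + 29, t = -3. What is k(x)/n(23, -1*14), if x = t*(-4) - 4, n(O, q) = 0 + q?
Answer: -157/14 ≈ -11.214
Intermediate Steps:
n(O, q) = q
x = 8 (x = -3*(-4) - 4 = 12 - 4 = 8)
k(U) = 29 + 2*U**2 (k(U) = (U**2 + U**2) + 29 = 2*U**2 + 29 = 29 + 2*U**2)
k(x)/n(23, -1*14) = (29 + 2*8**2)/((-1*14)) = (29 + 2*64)/(-14) = (29 + 128)*(-1/14) = 157*(-1/14) = -157/14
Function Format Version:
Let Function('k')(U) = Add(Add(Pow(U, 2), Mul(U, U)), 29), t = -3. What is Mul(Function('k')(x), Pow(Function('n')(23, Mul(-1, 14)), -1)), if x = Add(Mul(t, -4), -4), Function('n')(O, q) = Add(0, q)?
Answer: Rational(-157, 14) ≈ -11.214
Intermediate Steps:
Function('n')(O, q) = q
x = 8 (x = Add(Mul(-3, -4), -4) = Add(12, -4) = 8)
Function('k')(U) = Add(29, Mul(2, Pow(U, 2))) (Function('k')(U) = Add(Add(Pow(U, 2), Pow(U, 2)), 29) = Add(Mul(2, Pow(U, 2)), 29) = Add(29, Mul(2, Pow(U, 2))))
Mul(Function('k')(x), Pow(Function('n')(23, Mul(-1, 14)), -1)) = Mul(Add(29, Mul(2, Pow(8, 2))), Pow(Mul(-1, 14), -1)) = Mul(Add(29, Mul(2, 64)), Pow(-14, -1)) = Mul(Add(29, 128), Rational(-1, 14)) = Mul(157, Rational(-1, 14)) = Rational(-157, 14)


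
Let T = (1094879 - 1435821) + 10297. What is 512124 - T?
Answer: 842769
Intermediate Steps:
T = -330645 (T = -340942 + 10297 = -330645)
512124 - T = 512124 - 1*(-330645) = 512124 + 330645 = 842769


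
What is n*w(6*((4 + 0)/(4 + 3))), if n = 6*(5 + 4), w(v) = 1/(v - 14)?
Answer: -189/37 ≈ -5.1081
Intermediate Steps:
w(v) = 1/(-14 + v)
n = 54 (n = 6*9 = 54)
n*w(6*((4 + 0)/(4 + 3))) = 54/(-14 + 6*((4 + 0)/(4 + 3))) = 54/(-14 + 6*(4/7)) = 54/(-14 + 24/7) = 54/(-74/7) = 54*(-7/74) = -189/37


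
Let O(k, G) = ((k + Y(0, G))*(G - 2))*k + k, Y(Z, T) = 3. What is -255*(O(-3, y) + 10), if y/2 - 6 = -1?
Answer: -1785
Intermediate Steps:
y = 10 (y = 12 + 2*(-1) = 12 - 2 = 10)
O(k, G) = k + k*(-2 + G)*(3 + k) (O(k, G) = ((k + 3)*(G - 2))*k + k = ((3 + k)*(-2 + G))*k + k = ((-2 + G)*(3 + k))*k + k = k*(-2 + G)*(3 + k) + k = k + k*(-2 + G)*(3 + k))
-255*(O(-3, y) + 10) = -255*(-3*(-5 - 2*(-3) + 3*10 + 10*(-3)) + 10) = -255*(-3*(-5 + 6 + 30 - 30) + 10) = -255*(-3*1 + 10) = -255*(-3 + 10) = -255*7 = -1785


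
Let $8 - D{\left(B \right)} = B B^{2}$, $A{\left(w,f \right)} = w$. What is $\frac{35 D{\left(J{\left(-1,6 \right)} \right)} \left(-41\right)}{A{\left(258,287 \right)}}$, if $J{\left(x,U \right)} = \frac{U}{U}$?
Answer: $- \frac{10045}{258} \approx -38.934$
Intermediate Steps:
$J{\left(x,U \right)} = 1$
$D{\left(B \right)} = 8 - B^{3}$ ($D{\left(B \right)} = 8 - B B^{2} = 8 - B^{3}$)
$\frac{35 D{\left(J{\left(-1,6 \right)} \right)} \left(-41\right)}{A{\left(258,287 \right)}} = \frac{35 \left(8 - 1^{3}\right) \left(-41\right)}{258} = 35 \left(8 - 1\right) \left(-41\right) \frac{1}{258} = 35 \cdot 7 \left(-41\right) \frac{1}{258} = 245 \left(-41\right) \frac{1}{258} = \left(-10045\right) \frac{1}{258} = - \frac{10045}{258}$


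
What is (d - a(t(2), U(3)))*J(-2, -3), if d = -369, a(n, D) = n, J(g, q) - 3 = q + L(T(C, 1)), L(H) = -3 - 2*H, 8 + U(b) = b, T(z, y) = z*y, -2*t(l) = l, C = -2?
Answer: -368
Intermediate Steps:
t(l) = -l/2
T(z, y) = y*z
U(b) = -8 + b
J(g, q) = 4 + q (J(g, q) = 3 + (q + (-3 - 2*(-2))) = 3 + (q + (-3 + 4)) = 3 + (q + 1) = 3 + (1 + q) = 4 + q)
(d - a(t(2), U(3)))*J(-2, -3) = (-369 - (-1)*2/2)*(4 - 3) = (-369 - 1*(-1))*1 = (-369 + 1)*1 = -368*1 = -368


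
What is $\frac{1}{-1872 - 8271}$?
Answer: $- \frac{1}{10143} \approx -9.859 \cdot 10^{-5}$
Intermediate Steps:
$\frac{1}{-1872 - 8271} = \frac{1}{-10143} = - \frac{1}{10143}$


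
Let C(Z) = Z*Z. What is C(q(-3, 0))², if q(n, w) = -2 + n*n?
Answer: 2401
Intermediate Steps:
q(n, w) = -2 + n²
C(Z) = Z²
C(q(-3, 0))² = ((-2 + (-3)²)²)² = ((-2 + 9)²)² = (7²)² = 49² = 2401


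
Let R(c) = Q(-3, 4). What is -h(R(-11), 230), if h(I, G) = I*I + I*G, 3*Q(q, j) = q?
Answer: 229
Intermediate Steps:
Q(q, j) = q/3
R(c) = -1 (R(c) = (⅓)*(-3) = -1)
h(I, G) = I² + G*I
-h(R(-11), 230) = -(-1)*(230 - 1) = -(-1)*229 = -1*(-229) = 229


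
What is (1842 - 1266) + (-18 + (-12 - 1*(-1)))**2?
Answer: 1417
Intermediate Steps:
(1842 - 1266) + (-18 + (-12 - 1*(-1)))**2 = 576 + (-18 + (-12 + 1))**2 = 576 + (-18 - 11)**2 = 576 + (-29)**2 = 576 + 841 = 1417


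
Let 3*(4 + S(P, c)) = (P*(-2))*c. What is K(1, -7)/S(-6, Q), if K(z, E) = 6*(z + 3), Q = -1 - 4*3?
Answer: -3/7 ≈ -0.42857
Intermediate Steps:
Q = -13 (Q = -1 - 12 = -13)
K(z, E) = 18 + 6*z (K(z, E) = 6*(3 + z) = 18 + 6*z)
S(P, c) = -4 - 2*P*c/3 (S(P, c) = -4 + ((P*(-2))*c)/3 = -4 + ((-2*P)*c)/3 = -4 + (-2*P*c)/3 = -4 - 2*P*c/3)
K(1, -7)/S(-6, Q) = (18 + 6*1)/(-4 - ⅔*(-6)*(-13)) = (18 + 6)/(-4 - 52) = 24/(-56) = 24*(-1/56) = -3/7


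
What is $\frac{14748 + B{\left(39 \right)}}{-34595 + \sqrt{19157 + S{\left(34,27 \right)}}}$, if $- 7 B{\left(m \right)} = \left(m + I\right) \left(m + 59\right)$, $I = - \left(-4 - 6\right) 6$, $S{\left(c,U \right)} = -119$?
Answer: $- \frac{462258390}{1196794987} - \frac{13362 \sqrt{19038}}{1196794987} \approx -0.38779$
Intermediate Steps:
$I = 60$ ($I = - \left(-10\right) 6 = \left(-1\right) \left(-60\right) = 60$)
$B{\left(m \right)} = - \frac{\left(59 + m\right) \left(60 + m\right)}{7}$ ($B{\left(m \right)} = - \frac{\left(m + 60\right) \left(m + 59\right)}{7} = - \frac{\left(60 + m\right) \left(59 + m\right)}{7} = - \frac{\left(59 + m\right) \left(60 + m\right)}{7}$)
$\frac{14748 + B{\left(39 \right)}}{-34595 + \sqrt{19157 + S{\left(34,27 \right)}}} = \frac{14748 - \left(\frac{8181}{7} + \frac{1521}{7}\right)}{-34595 + \sqrt{19157 - 119}} = \frac{14748 - 1386}{-34595 + \sqrt{19038}} = \frac{13362}{-34595 + \sqrt{19038}}$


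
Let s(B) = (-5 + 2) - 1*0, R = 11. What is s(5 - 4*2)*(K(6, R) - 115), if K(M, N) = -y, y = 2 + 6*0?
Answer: 351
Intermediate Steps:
y = 2 (y = 2 + 0 = 2)
s(B) = -3 (s(B) = -3 + 0 = -3)
K(M, N) = -2 (K(M, N) = -1*2 = -2)
s(5 - 4*2)*(K(6, R) - 115) = -3*(-2 - 115) = -3*(-117) = 351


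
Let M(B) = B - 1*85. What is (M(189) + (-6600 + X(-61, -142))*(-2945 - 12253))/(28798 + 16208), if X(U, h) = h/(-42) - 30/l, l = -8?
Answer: 1402779389/630084 ≈ 2226.3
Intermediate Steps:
X(U, h) = 15/4 - h/42 (X(U, h) = h/(-42) - 30/(-8) = h*(-1/42) - 30*(-⅛) = -h/42 + 15/4 = 15/4 - h/42)
M(B) = -85 + B (M(B) = B - 85 = -85 + B)
(M(189) + (-6600 + X(-61, -142))*(-2945 - 12253))/(28798 + 16208) = ((-85 + 189) + (-6600 + (15/4 - 1/42*(-142)))*(-2945 - 12253))/(28798 + 16208) = (104 + (-6600 + (15/4 + 71/21))*(-15198))/45006 = (104 + (-6600 + 599/84)*(-15198))*(1/45006) = (104 - 553801/84*(-15198))*(1/45006) = (104 + 1402777933/14)*(1/45006) = (1402779389/14)*(1/45006) = 1402779389/630084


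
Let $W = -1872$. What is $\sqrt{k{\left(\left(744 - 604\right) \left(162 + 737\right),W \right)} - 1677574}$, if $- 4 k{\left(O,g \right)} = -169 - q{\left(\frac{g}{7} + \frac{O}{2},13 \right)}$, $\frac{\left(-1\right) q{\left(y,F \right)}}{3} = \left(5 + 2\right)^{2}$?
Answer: $\frac{3 i \sqrt{745586}}{2} \approx 1295.2 i$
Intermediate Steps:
$q{\left(y,F \right)} = -147$ ($q{\left(y,F \right)} = - 3 \left(5 + 2\right)^{2} = - 3 \cdot 7^{2} = \left(-3\right) 49 = -147$)
$k{\left(O,g \right)} = \frac{11}{2}$ ($k{\left(O,g \right)} = - \frac{-169 - -147}{4} = - \frac{-169 + 147}{4} = \left(- \frac{1}{4}\right) \left(-22\right) = \frac{11}{2}$)
$\sqrt{k{\left(\left(744 - 604\right) \left(162 + 737\right),W \right)} - 1677574} = \sqrt{\frac{11}{2} - 1677574} = \sqrt{- \frac{3355137}{2}} = \frac{3 i \sqrt{745586}}{2}$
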